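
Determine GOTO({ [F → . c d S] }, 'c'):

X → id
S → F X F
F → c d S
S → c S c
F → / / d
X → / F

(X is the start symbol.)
GOTO(I, 'c') = CLOSURE({ [A → αX.β] : [A → α.Xβ] ∈ I, X = 'c' })

Items with dot before 'c', with the dot advanced:
  [F → . c d S] → [F → c . d S]
Closure adds nothing (no advanced item has the dot before a non-terminal).

GOTO = { [F → c . d S] }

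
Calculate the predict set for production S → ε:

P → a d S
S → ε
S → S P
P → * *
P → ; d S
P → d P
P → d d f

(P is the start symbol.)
{ $, '*', ';', 'a', 'd' }

PREDICT(S → ε) = (FIRST(RHS) \ {ε}) ∪ (FOLLOW(S) if ε ∈ FIRST(RHS), i.e. RHS ⇒* ε)
The right-hand side is ε (FIRST(ε) = { ε }), so the predict set is FOLLOW(S) = { $, '*', ';', 'a', 'd' }
PREDICT(S → ε) = { $, '*', ';', 'a', 'd' }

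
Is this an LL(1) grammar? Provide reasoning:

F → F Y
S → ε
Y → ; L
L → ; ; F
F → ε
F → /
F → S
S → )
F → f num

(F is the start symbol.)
No. Predict set conflict for F: { ';' }

A grammar is LL(1) if for each non-terminal N with multiple productions, the predict sets of those productions are pairwise disjoint, where PREDICT(N → α) = (FIRST(α) \ {ε}) ∪ (FOLLOW(N) if α ⇒* ε).

Relevant sets:
  FIRST(F) = { ')', '/', ';', 'f', ε }
  FIRST(Y) = { ';' }
  FIRST(S) = { ')', ε }
  FOLLOW(F) = { $, ';' }
  FOLLOW(S) = { $, ';' }

For F:
  PREDICT(F → F Y) = { ')', '/', ';', 'f' }
  PREDICT(F → ε) = { $, ';' }
  PREDICT(F → '/') = { '/' }
  PREDICT(F → S) = { $, ')', ';' }
  PREDICT(F → f num) = { 'f' }
For S:
  PREDICT(S → ε) = { $, ';' }
  PREDICT(S → ')') = { ')' }
Y, L have a single production, so nothing to check there.

Conflict found: Predict set conflict for F: { ';' }
The grammar is NOT LL(1).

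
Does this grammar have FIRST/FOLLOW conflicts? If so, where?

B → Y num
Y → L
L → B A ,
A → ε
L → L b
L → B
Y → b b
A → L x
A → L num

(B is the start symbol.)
A FIRST/FOLLOW conflict occurs when a non-terminal N has a nullable alternative N → β (β ⇒* ε) and another alternative N → α with FIRST(α) ∩ FOLLOW(N) ≠ ∅: on such a lookahead the parser cannot decide between expanding α and letting N vanish via β.

Nullable non-terminals: A.
FIRST sets used below: FIRST(L) = { 'b' }

A: nullable alternative(s) A → ε; FOLLOW(A) = { ',' }
  A → ε: FIRST \ {ε} = { } — this is the only nullable alternative, skip
  A → L x: FIRST \ {ε} = { 'b' } — disjoint from FOLLOW(A)
  A → L num: FIRST \ {ε} = { 'b' } — disjoint from FOLLOW(A)

B, L, Y have no nullable alternative, so no FIRST/FOLLOW check is needed there.

No FIRST/FOLLOW conflicts found.

Answer: No FIRST/FOLLOW conflicts.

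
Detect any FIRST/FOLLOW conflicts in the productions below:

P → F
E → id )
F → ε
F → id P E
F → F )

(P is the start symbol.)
Yes. F → id P E with FOLLOW(F) on { 'id' }; F → F ')' with FOLLOW(F) on { ')', 'id' }

Nullable non-terminals: F, P.
FIRST sets used below: FIRST(F) = { ')', 'id', ε }

F: nullable alternative(s) F → ε; FOLLOW(F) = { $, ')', 'id' }
  F → ε: FIRST \ {ε} = { } — this is the only nullable alternative, skip
  F → id P E: FIRST \ {ε} = { 'id' } — overlaps FOLLOW(F) on { 'id' }: CONFLICT
  F → F ): FIRST \ {ε} = { ')', 'id' } — overlaps FOLLOW(F) on { ')', 'id' }: CONFLICT
P has a nullable alternative but only one production, so nothing to check.

E has no nullable alternative, so no FIRST/FOLLOW check is needed there.

So the grammar has 2 FIRST/FOLLOW conflicts (marked CONFLICT above).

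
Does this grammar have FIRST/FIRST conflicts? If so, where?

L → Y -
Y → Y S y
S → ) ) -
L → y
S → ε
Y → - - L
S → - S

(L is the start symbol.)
FIRST sets of the non-terminals at (or reachable through a nullable prefix from) the front of some alternative:
  FIRST(Y) = { '-' }

Productions for L:
  L → Y -: FIRST = { '-' }
  L → y: FIRST = { 'y' }
Productions for Y:
  Y → Y S y: FIRST = { '-' }
  Y → - - L: FIRST = { '-' }
Productions for S:
  S → ) ) -: FIRST = { ')' }
  S → ε: FIRST = { ε }
  S → - S: FIRST = { '-' }

Conflict for Y: Y → Y S y and Y → - - L
  Overlap: { '-' }

Answer: Yes. Y → Y S y / Y → '-' '-' L on { '-' }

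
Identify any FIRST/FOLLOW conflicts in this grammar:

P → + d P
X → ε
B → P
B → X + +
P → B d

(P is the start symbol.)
Nullable non-terminals: X.
X has a nullable alternative but only one production, so nothing to check.

B, P have no nullable alternative, so no FIRST/FOLLOW check is needed there.

No FIRST/FOLLOW conflicts found.

Answer: No FIRST/FOLLOW conflicts.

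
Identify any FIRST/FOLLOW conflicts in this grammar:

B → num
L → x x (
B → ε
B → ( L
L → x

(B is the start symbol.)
No FIRST/FOLLOW conflicts.

Nullable non-terminals: B.

B: nullable alternative(s) B → ε; FOLLOW(B) = { $ }
  B → num: FIRST \ {ε} = { 'num' } — disjoint from FOLLOW(B)
  B → ε: FIRST \ {ε} = { } — this is the only nullable alternative, skip
  B → ( L: FIRST \ {ε} = { '(' } — disjoint from FOLLOW(B)

L has no nullable alternative, so no FIRST/FOLLOW check is needed there.

No FIRST/FOLLOW conflicts found.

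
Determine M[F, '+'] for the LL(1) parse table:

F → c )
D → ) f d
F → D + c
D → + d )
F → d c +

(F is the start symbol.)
To find M[F, '+'], we find productions for F where '+' is in the predict set (PREDICT(N → α) = (FIRST(α) \ {ε}) ∪ (FOLLOW(N) if α ⇒* ε)).

Relevant sets:
  FIRST(D) = { ')', '+' }

F → c ): PREDICT = { 'c' }
F → D + c: PREDICT = { ')', '+' }
  '+' is in predict set, so this production goes in M[F, '+']
F → d c +: PREDICT = { 'd' }

M[F, '+'] = F → D + c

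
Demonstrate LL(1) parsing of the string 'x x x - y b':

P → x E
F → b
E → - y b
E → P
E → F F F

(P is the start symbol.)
Stack is shown with the top on the left.

Stack    Input          Action
------------------------------
P $      x x x - y b $  output P → x E
x E $    x x x - y b $  match 'x'
E $      x x - y b $    output E → P
P $      x x - y b $    output P → x E
x E $    x x - y b $    match 'x'
E $      x - y b $      output E → P
P $      x - y b $      output P → x E
x E $    x - y b $      match 'x'
E $      - y b $        output E → - y b
- y b $  - y b $        match '-'
y b $    y b $          match 'y'
b $      b $            match 'b'
$        $              accept

The string is accepted.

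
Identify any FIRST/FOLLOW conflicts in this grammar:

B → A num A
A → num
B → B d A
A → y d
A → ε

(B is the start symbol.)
Yes. A → num with FOLLOW(A) on { 'num' }

Nullable non-terminals: A.

A: nullable alternative(s) A → ε; FOLLOW(A) = { $, 'd', 'num' }
  A → num: FIRST \ {ε} = { 'num' } — overlaps FOLLOW(A) on { 'num' }: CONFLICT
  A → y d: FIRST \ {ε} = { 'y' } — disjoint from FOLLOW(A)
  A → ε: FIRST \ {ε} = { } — this is the only nullable alternative, skip

B has no nullable alternative, so no FIRST/FOLLOW check is needed there.

So the grammar has 1 FIRST/FOLLOW conflict (marked CONFLICT above).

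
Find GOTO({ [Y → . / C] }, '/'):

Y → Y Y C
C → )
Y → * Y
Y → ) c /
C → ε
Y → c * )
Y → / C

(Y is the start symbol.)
GOTO(I, '/') = CLOSURE({ [A → αX.β] : [A → α.Xβ] ∈ I, X = '/' })

Items with dot before '/', with the dot advanced:
  [Y → . / C] → [Y → / . C]
Closure of the advanced items:
  [Y → / . C] has the dot before C: add [C → . )], [C → .]

GOTO = { [C → . )], [C → .], [Y → / . C] }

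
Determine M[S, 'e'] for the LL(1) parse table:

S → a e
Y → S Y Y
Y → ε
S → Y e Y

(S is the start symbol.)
S → Y e Y

To find M[S, 'e'], we find productions for S where 'e' is in the predict set (PREDICT(N → α) = (FIRST(α) \ {ε}) ∪ (FOLLOW(N) if α ⇒* ε)).

Relevant sets:
  FIRST(Y) = { 'a', 'e', ε }

S → a e: PREDICT = { 'a' }
S → Y e Y: PREDICT = { 'a', 'e' }
  'e' is in predict set, so this production goes in M[S, 'e']

M[S, 'e'] = S → Y e Y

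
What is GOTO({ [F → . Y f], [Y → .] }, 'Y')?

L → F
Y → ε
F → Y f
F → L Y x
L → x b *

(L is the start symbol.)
GOTO(I, 'Y') = CLOSURE({ [A → αX.β] : [A → α.Xβ] ∈ I, X = 'Y' })

Items with dot before 'Y', with the dot advanced:
  [F → . Y f] → [F → Y . f]
Closure adds nothing (no advanced item has the dot before a non-terminal).

GOTO = { [F → Y . f] }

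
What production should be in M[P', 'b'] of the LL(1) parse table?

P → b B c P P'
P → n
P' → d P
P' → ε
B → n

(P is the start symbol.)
To find M[P', 'b'], we find productions for P' where 'b' is in the predict set (PREDICT(N → α) = (FIRST(α) \ {ε}) ∪ (FOLLOW(N) if α ⇒* ε)).

Relevant sets:
  FOLLOW(P') = { $, 'd' }

P' → d P: PREDICT = { 'd' }
P' → ε: PREDICT = { $, 'd' }

M[P', 'b'] is empty (no production applies)

Answer: Empty (error entry)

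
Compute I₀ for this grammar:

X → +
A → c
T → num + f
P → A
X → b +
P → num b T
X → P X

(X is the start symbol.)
First, augment the grammar with X' → X
I₀ = CLOSURE({ [X' → . X] }):
  [X' → . X] has the dot before X: add [X → . +], [X → . b +], [X → . P X]
  [X → . P X] has the dot before P: add [P → . A], [P → . num b T]
  [P → . A] has the dot before A: add [A → . c]
No further items can be added.

I₀ = { [A → . c], [P → . A], [P → . num b T], [X → . +], [X → . P X], [X → . b +], [X' → . X] }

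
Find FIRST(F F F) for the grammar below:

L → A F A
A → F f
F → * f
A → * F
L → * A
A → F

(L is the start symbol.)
{ '*' }

FIRST sets of the non-terminals involved (from the grammar, by fixed-point iteration):
  FIRST(F) = { '*' }

To compute FIRST(F F F), process the symbols left to right:
Symbol F is a non-terminal. Add FIRST(F) \ {ε} = { '*' }
F is not nullable (ε ∉ FIRST(F)), so stop here.
FIRST(F F F) = { '*' }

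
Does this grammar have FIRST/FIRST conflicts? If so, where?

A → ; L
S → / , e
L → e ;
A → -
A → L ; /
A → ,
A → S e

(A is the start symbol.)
No FIRST/FIRST conflicts.

FIRST sets of the non-terminals at (or reachable through a nullable prefix from) the front of some alternative:
  FIRST(L) = { 'e' }
  FIRST(S) = { '/' }

Productions for A:
  A → ; L: FIRST = { ';' }
  A → -: FIRST = { '-' }
  A → L ; /: FIRST = { 'e' }
  A → ,: FIRST = { ',' }
  A → S e: FIRST = { '/' }
S, L have only one production, so no FIRST/FIRST conflict is possible there.

All alternatives of each non-terminal have pairwise disjoint FIRST sets.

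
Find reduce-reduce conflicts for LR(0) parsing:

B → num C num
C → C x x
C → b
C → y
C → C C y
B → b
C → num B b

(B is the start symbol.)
A reduce-reduce conflict occurs when an LR(0) state has two complete items [A → α .] and [B → β .] — both call for a reduction, and with no lookahead the parser cannot choose between them.

Augment with B' → B and build the canonical LR(0) collection (I0 = CLOSURE({[B' → . B]}), then GOTO on every symbol after a dot until no new states appear). It has 15 states:
  I0: { [B → . b], [B → . num C num], [B' → . B] }  — shift
  I1: { [B' → B .] }  — accept
  I2: { [B → b .] }  — reduce
  I3: { [B → num . C num], [C → . C C y], [C → . C x x], [C → . b], [C → . num B b], [C → . y] }  — shift
  I4: { [B → num C . num], [C → . C C y], [C → . C x x], [C → . b], [C → . num B b], [C → . y], [C → C . C y], [C → C . x x] }  — shift
  I5: { [C → b .] }  — reduce
  I6: { [B → . b], [B → . num C num], [C → num . B b] }  — shift
  I7: { [C → y .] }  — reduce
  I8: { [C → num B . b] }  — shift
  I9: { [C → num B b .] }  — reduce
  I10: { [C → . C C y], [C → . C x x], [C → . b], [C → . num B b], [C → . y], [C → C . C y], [C → C . x x], [C → C C . y] }  — shift
  I11: { [B → . b], [B → . num C num], [B → num C num .], [C → num . B b] }  — shift, reduce
  I12: { [C → C x . x] }  — shift
  I13: { [C → C x x .] }  — reduce
  I14: { [C → C C y .], [C → y .] }  — 2 reduces

I14 contains complete items [C → C C y .], [C → y .] — reduce-reduce conflict.

Answer: Yes — I14: [C → C C y .] vs [C → y .]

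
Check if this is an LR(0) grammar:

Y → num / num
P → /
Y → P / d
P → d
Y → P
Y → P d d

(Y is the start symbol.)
Augment with Y' → Y and build the canonical LR(0) collection (I0 = CLOSURE({[Y' → . Y]}), then GOTO on every symbol after a dot until no new states appear). It has 12 states:
  I0: { [P → . /], [P → . d], [Y → . P / d], [Y → . P d d], [Y → . P], [Y → . num / num], [Y' → . Y] }  — shift
  I1: { [P → / .] }  — reduce
  I2: { [Y → P . / d], [Y → P . d d], [Y → P .] }  — shift, reduce
  I3: { [Y' → Y .] }  — accept
  I4: { [P → d .] }  — reduce
  I5: { [Y → num . / num] }  — shift
  I6: { [Y → num / . num] }  — shift
  I7: { [Y → num / num .] }  — reduce
  I8: { [Y → P / . d] }  — shift
  I9: { [Y → P d . d] }  — shift
  I10: { [Y → P d d .] }  — reduce
  I11: { [Y → P / d .] }  — reduce

Conflict in state I2:
  Shift-reduce conflict between [Y → P .] and [Y → P . / d]
So the grammar is NOT LR(0).

Answer: No. Shift-reduce conflict between [Y → P .] and [Y → P . / d]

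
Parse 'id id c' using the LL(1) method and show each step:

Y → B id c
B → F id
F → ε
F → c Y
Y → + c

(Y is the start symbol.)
LL(1) parsing maintains a stack (initially the start symbol over $) and the input. At each step: if the stack top is a terminal, match it against the current input token; if it is a non-terminal N, replace it with the RHS of M[N, lookahead] (the unique production whose predict set contains the lookahead).

Stack is shown with the top on the left.

Stack        Input      Action
------------------------------
Y $          id id c $  output Y → B id c
B id c $     id id c $  output B → F id
F id id c $  id id c $  output F → ε
id id c $    id id c $  match 'id'
id c $       id c $     match 'id'
c $          c $        match 'c'
$            $          accept

The string is accepted.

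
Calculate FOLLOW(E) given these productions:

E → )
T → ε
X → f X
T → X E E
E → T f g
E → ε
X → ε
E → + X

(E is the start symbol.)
To compute FOLLOW(E), find every occurrence of E on a right-hand side N → α E β: add FIRST(β) \ {ε}, and if β is empty or nullable also add FOLLOW(N). Iterate to a fixed point.

E is the start symbol, so $ ∈ FOLLOW(E).
In T → X E E: E is followed by E, add FIRST(E) \ {ε} = { ')', '+', 'f' }
  E is nullable, so also add FOLLOW(T)
In T → X E E: E is at the end, add FOLLOW(T)

The FOLLOW sets referred to above (computed the same way, to a fixed point):
  FOLLOW(T) = { 'f' }

Taking the union: FOLLOW(E) = { $, ')', '+', 'f' }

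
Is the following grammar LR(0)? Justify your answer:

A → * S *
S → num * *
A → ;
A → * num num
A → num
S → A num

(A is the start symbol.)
No. Shift-reduce conflict between [A → num .] and [A → * num . num]

A grammar is LR(0) if no state in the canonical LR(0) collection has:
  - both a shift item (dot before a terminal) and a complete item (shift-reduce conflict), or
  - two or more complete items (reduce-reduce conflict; the accept item [A' → A .] counts as a complete item here).

Augment with A' → A and build the canonical LR(0) collection (I0 = CLOSURE({[A' → . A]}), then GOTO on every symbol after a dot until no new states appear). It has 13 states:
  I0: { [A → . * S *], [A → . * num num], [A → . ;], [A → . num], [A' → . A] }  — shift
  I1: { [A → * . S *], [A → * . num num], [A → . * S *], [A → . * num num], [A → . ;], [A → . num], [S → . A num], [S → . num * *] }  — shift
  I2: { [A → ; .] }  — reduce
  I3: { [A' → A .] }  — accept
  I4: { [A → num .] }  — reduce
  I5: { [S → A . num] }  — shift
  I6: { [A → * S . *] }  — shift
  I7: { [A → * num . num], [A → num .], [S → num . * *] }  — shift, reduce
  I8: { [S → num * . *] }  — shift
  I9: { [A → * num num .] }  — reduce
  I10: { [S → num * * .] }  — reduce
  I11: { [A → * S * .] }  — reduce
  I12: { [S → A num .] }  — reduce

Conflict in state I7:
  Shift-reduce conflict between [A → num .] and [A → * num . num]
So the grammar is NOT LR(0).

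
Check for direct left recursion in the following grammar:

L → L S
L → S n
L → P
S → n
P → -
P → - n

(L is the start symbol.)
Yes, L is left-recursive

L → L S: LEFT RECURSIVE (starts with L)
L → S n: starts with S
L → P: starts with P
S → n: starts with n
P → -: starts with '-'
P → - n: starts with '-'

The grammar has direct left recursion on: L.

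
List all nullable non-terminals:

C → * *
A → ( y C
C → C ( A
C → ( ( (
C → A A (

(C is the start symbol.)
A non-terminal is nullable if it can derive ε (the empty string): either it has an ε-production, or it has a production whose right-hand side consists entirely of nullable non-terminals.

There are no ε-productions, so no non-terminal can derive ε.
No non-terminals are nullable.

Answer: None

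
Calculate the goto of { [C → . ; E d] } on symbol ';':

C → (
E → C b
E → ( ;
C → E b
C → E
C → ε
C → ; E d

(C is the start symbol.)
{ [C → . (], [C → . ; E d], [C → . E b], [C → . E], [C → .], [C → ; . E d], [E → . ( ;], [E → . C b] }

GOTO(I, ';') = CLOSURE({ [A → αX.β] : [A → α.Xβ] ∈ I, X = ';' })

Items with dot before ';', with the dot advanced:
  [C → . ; E d] → [C → ; . E d]
Closure of the advanced items:
  [C → ; . E d] has the dot before E: add [E → . C b], [E → . ( ;]
  [E → . C b] has the dot before C: add [C → . (], [C → . E b], [C → . E], [C → .], [C → . ; E d]

GOTO = { [C → . (], [C → . ; E d], [C → . E b], [C → . E], [C → .], [C → ; . E d], [E → . ( ;], [E → . C b] }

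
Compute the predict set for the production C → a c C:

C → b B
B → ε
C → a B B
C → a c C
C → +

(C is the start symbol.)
PREDICT(C → a c C) = (FIRST(RHS) \ {ε}) ∪ (FOLLOW(C) if ε ∈ FIRST(RHS), i.e. RHS ⇒* ε)
FIRST(a c C) = { 'a' }
ε ∉ FIRST(a c C), so FOLLOW(C) is not added.
PREDICT(C → a c C) = { 'a' }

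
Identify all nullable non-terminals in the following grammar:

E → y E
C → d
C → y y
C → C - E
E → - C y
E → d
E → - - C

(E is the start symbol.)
A non-terminal is nullable if it can derive ε (the empty string): either it has an ε-production, or it has a production whose right-hand side consists entirely of nullable non-terminals.

There are no ε-productions, so no non-terminal can derive ε.
No non-terminals are nullable.

Answer: None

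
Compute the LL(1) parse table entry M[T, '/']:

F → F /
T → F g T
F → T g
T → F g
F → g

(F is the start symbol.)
Empty (error entry)

To find M[T, '/'], we find productions for T where '/' is in the predict set (PREDICT(N → α) = (FIRST(α) \ {ε}) ∪ (FOLLOW(N) if α ⇒* ε)).

Relevant sets:
  FIRST(F) = { 'g' }

T → F g T: PREDICT = { 'g' }
T → F g: PREDICT = { 'g' }

M[T, '/'] is empty (no production applies)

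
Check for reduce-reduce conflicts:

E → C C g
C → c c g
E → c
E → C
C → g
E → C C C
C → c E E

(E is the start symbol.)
Augment with E' → E and build the canonical LR(0) collection (I0 = CLOSURE({[E' → . E]}), then GOTO on every symbol after a dot until no new states appear). It has 13 states:
  I0: { [C → . c E E], [C → . c c g], [C → . g], [E → . C C C], [E → . C C g], [E → . C], [E → . c], [E' → . E] }  — shift
  I1: { [C → . c E E], [C → . c c g], [C → . g], [E → C . C C], [E → C . C g], [E → C .] }  — shift, reduce
  I2: { [E' → E .] }  — accept
  I3: { [C → . c E E], [C → . c c g], [C → . g], [C → c . E E], [C → c . c g], [E → . C C C], [E → . C C g], [E → . C], [E → . c], [E → c .] }  — shift, reduce
  I4: { [C → g .] }  — reduce
  I5: { [C → . c E E], [C → . c c g], [C → . g], [C → c E . E], [E → . C C C], [E → . C C g], [E → . C], [E → . c] }  — shift
  I6: { [C → . c E E], [C → . c c g], [C → . g], [C → c . E E], [C → c . c g], [C → c c . g], [E → . C C C], [E → . C C g], [E → . C], [E → . c], [E → c .] }  — shift, reduce
  I7: { [C → c c g .], [C → g .] }  — 2 reduces
  I8: { [C → c E E .] }  — reduce
  I9: { [C → . c E E], [C → . c c g], [C → . g], [E → C C . C], [E → C C . g] }  — shift
  I10: { [C → . c E E], [C → . c c g], [C → . g], [C → c . E E], [C → c . c g], [E → . C C C], [E → . C C g], [E → . C], [E → . c] }  — shift
  I11: { [E → C C C .] }  — reduce
  I12: { [C → g .], [E → C C g .] }  — 2 reduces

I7 contains complete items [C → c c g .], [C → g .] — reduce-reduce conflict.
I12 contains complete items [C → g .], [E → C C g .] — reduce-reduce conflict.

Answer: Yes — I7: [C → c c g .] vs [C → g .]; I12: [C → g .] vs [E → C C g .]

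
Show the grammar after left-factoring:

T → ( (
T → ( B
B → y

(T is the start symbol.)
T → ( T'
T' → (
T' → B
B → y

Left-factoring transforms A → αβ₁ | αβ₂ into A → αA' and A' → β₁ | β₂
(α is the longest common prefix among the alternatives). Repeat until
no nonterminal has two alternatives with a common prefix.

Round 1: T has alternatives sharing prefix '('. Introduce T': T → ( T'
  Add: T' → (
  Add: T' → B

No remaining common prefixes — done.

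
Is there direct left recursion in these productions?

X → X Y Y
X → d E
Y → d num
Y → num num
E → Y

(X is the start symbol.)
Direct left recursion occurs when N → N α for some non-terminal N (the right-hand side begins with the left-hand side itself).

X → X Y Y: LEFT RECURSIVE (starts with X)
X → d E: starts with d
Y → d num: starts with d
Y → num num: starts with num
E → Y: starts with Y

The grammar has direct left recursion on: X.

Answer: Yes, X is left-recursive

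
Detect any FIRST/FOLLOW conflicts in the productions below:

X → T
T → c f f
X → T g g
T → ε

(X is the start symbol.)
A FIRST/FOLLOW conflict occurs when a non-terminal N has a nullable alternative N → β (β ⇒* ε) and another alternative N → α with FIRST(α) ∩ FOLLOW(N) ≠ ∅: on such a lookahead the parser cannot decide between expanding α and letting N vanish via β.

Nullable non-terminals: T, X.
FIRST sets used below: FIRST(T) = { 'c', ε }

T: nullable alternative(s) T → ε; FOLLOW(T) = { $, 'g' }
  T → c f f: FIRST \ {ε} = { 'c' } — disjoint from FOLLOW(T)
  T → ε: FIRST \ {ε} = { } — this is the only nullable alternative, skip

X: nullable alternative(s) X → T; FOLLOW(X) = { $ }
  X → T: FIRST \ {ε} = { 'c' } — this is the only nullable alternative, skip
  X → T g g: FIRST \ {ε} = { 'c', 'g' } — disjoint from FOLLOW(X)

No FIRST/FOLLOW conflicts found.

Answer: No FIRST/FOLLOW conflicts.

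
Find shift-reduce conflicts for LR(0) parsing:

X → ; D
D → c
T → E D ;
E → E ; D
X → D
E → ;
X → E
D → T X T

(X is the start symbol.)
A shift-reduce conflict occurs when an LR(0) state has both:
  - a complete (reduce) item [A → α .] (dot at the end), and
  - a shift item [B → β . c γ] (dot before a terminal).

Augment with X' → X and build the canonical LR(0) collection (I0 = CLOSURE({[X' → . X]}), then GOTO on every symbol after a dot until no new states appear). It has 16 states:
  I0: { [D → . T X T], [D → . c], [E → . ;], [E → . E ; D], [T → . E D ;], [X → . ; D], [X → . D], [X → . E], [X' → . X] }  — shift
  I1: { [D → . T X T], [D → . c], [E → . ;], [E → . E ; D], [E → ; .], [T → . E D ;], [X → ; . D] }  — shift, reduce
  I2: { [X → D .] }  — reduce
  I3: { [D → . T X T], [D → . c], [E → . ;], [E → . E ; D], [E → E . ; D], [T → . E D ;], [T → E . D ;], [X → E .] }  — shift, reduce
  I4: { [D → . T X T], [D → . c], [D → T . X T], [E → . ;], [E → . E ; D], [T → . E D ;], [X → . ; D], [X → . D], [X → . E] }  — shift
  I5: { [X' → X .] }  — accept
  I6: { [D → c .] }  — reduce
  I7: { [D → T X . T], [E → . ;], [E → . E ; D], [T → . E D ;] }  — shift
  I8: { [E → ; .] }  — reduce
  I9: { [D → . T X T], [D → . c], [E → . ;], [E → . E ; D], [E → E . ; D], [T → . E D ;], [T → E . D ;] }  — shift
  I10: { [D → T X T .] }  — reduce
  I11: { [D → . T X T], [D → . c], [E → . ;], [E → . E ; D], [E → ; .], [E → E ; . D], [T → . E D ;] }  — shift, reduce
  I12: { [T → E D . ;] }  — shift
  I13: { [T → E D ; .] }  — reduce
  I14: { [E → E ; D .] }  — reduce
  I15: { [X → ; D .] }  — reduce

I1 contains reduce item [E → ; .] and shift items [D → . c], [E → . ;] — shift-reduce conflict.
I3 contains reduce item [X → E .] and shift items [D → . c], [E → . ;], [E → E . ; D] — shift-reduce conflict.
I11 contains reduce item [E → ; .] and shift items [D → . c], [E → . ;] — shift-reduce conflict.

Answer: Yes — I1: [E → ; .] vs [D → . c]; I3: [X → E .] vs [D → . c]; I11: [E → ; .] vs [D → . c]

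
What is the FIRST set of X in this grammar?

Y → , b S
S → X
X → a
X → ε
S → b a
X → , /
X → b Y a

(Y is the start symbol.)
To compute FIRST(X), examine every production with X on the left-hand side, reading each right-hand side left to right until a non-nullable symbol is reached.

From X → a:
  - a is a terminal: add 'a' and stop
From X → ε:
  - ε-production, so ε ∈ FIRST(X)
From X → , /:
  - ',' is a terminal: add ',' and stop
From X → b Y a:
  - b is a terminal: add 'b' and stop

Collecting: FIRST(X) = { ',', 'a', 'b', ε }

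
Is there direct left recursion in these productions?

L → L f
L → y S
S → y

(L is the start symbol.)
L → L f: LEFT RECURSIVE (starts with L)
L → y S: starts with y
S → y: starts with y

The grammar has direct left recursion on: L.

Answer: Yes, L is left-recursive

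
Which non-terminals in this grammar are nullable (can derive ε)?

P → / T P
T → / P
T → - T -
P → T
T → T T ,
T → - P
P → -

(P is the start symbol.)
A non-terminal is nullable if it can derive ε (the empty string): either it has an ε-production, or it has a production whose right-hand side consists entirely of nullable non-terminals.

There are no ε-productions, so no non-terminal can derive ε.
No non-terminals are nullable.

Answer: None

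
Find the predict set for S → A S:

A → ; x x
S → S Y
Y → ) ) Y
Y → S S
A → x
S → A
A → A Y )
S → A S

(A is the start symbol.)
PREDICT(S → A S) = (FIRST(RHS) \ {ε}) ∪ (FOLLOW(S) if ε ∈ FIRST(RHS), i.e. RHS ⇒* ε)
FIRST(A) = { ';', 'x' }
FIRST(A S) = { ';', 'x' }
ε ∉ FIRST(A S), so FOLLOW(S) is not added.
PREDICT(S → A S) = { ';', 'x' }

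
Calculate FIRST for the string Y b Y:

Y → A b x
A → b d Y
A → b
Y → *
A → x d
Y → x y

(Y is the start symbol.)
{ '*', 'b', 'x' }

FIRST sets of the non-terminals involved (from the grammar, by fixed-point iteration):
  FIRST(Y) = { '*', 'b', 'x' }

To compute FIRST(Y b Y), process the symbols left to right:
Symbol Y is a non-terminal. Add FIRST(Y) \ {ε} = { '*', 'b', 'x' }
Y is not nullable (ε ∉ FIRST(Y)), so stop here.
FIRST(Y b Y) = { '*', 'b', 'x' }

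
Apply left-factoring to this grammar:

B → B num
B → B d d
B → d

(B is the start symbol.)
B → B B'
B' → num
B' → d d
B → d

Left-factoring transforms A → αβ₁ | αβ₂ into A → αA' and A' → β₁ | β₂
(α is the longest common prefix among the alternatives). Repeat until
no nonterminal has two alternatives with a common prefix.

Round 1: B has alternatives sharing prefix 'B'. Introduce B': B → B B'
  Add: B' → num
  Add: B' → d d

No remaining common prefixes — done.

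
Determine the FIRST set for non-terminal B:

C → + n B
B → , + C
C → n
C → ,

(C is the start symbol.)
{ ',' }

To compute FIRST(B), examine every production with B on the left-hand side, reading each right-hand side left to right until a non-nullable symbol is reached.

From B → , + C:
  - ',' is a terminal: add ',' and stop

Collecting: FIRST(B) = { ',' }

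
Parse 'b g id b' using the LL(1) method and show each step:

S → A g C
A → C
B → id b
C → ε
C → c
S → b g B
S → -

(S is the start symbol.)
Stack is shown with the top on the left.

Stack    Input       Action
---------------------------
S $      b g id b $  output S → b g B
b g B $  b g id b $  match 'b'
g B $    g id b $    match 'g'
B $      id b $      output B → id b
id b $   id b $      match 'id'
b $      b $         match 'b'
$        $           accept

The string is accepted.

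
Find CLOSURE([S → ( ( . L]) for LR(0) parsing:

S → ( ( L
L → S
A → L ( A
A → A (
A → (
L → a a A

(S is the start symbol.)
{ [L → . S], [L → . a a A], [S → ( ( . L], [S → . ( ( L] }

Start with: [S → ( ( . L]
  [S → ( ( . L] has the dot before L: add [L → . S], [L → . a a A]
  [L → . S] has the dot before S: add [S → . ( ( L]
No further items can be added.

CLOSURE = { [L → . S], [L → . a a A], [S → ( ( . L], [S → . ( ( L] }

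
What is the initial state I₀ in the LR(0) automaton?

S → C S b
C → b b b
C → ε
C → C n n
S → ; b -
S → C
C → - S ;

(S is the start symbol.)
First, augment the grammar with S' → S
I₀ = CLOSURE({ [S' → . S] }):
  [S' → . S] has the dot before S: add [S → . C S b], [S → . ; b -], [S → . C]
  [S → . C S b] has the dot before C: add [C → . b b b], [C → .], [C → . C n n], [C → . - S ;]
No further items can be added.

I₀ = { [C → . - S ;], [C → . C n n], [C → . b b b], [C → .], [S → . ; b -], [S → . C S b], [S → . C], [S' → . S] }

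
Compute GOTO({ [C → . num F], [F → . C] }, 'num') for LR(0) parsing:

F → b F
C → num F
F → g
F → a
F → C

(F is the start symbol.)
GOTO(I, 'num') = CLOSURE({ [A → αX.β] : [A → α.Xβ] ∈ I, X = 'num' })

Items with dot before 'num', with the dot advanced:
  [C → . num F] → [C → num . F]
Closure of the advanced items:
  [C → num . F] has the dot before F: add [F → . b F], [F → . g], [F → . a], [F → . C]
  [F → . C] has the dot before C: add [C → . num F]

GOTO = { [C → . num F], [C → num . F], [F → . C], [F → . a], [F → . b F], [F → . g] }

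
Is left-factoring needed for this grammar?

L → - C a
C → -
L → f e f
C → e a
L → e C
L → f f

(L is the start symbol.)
Left-factoring is needed when two productions for the same non-terminal
share a common prefix on the right-hand side.

Productions for L:
  L → - C a
  L → f e f
  L → e C
  L → f f
Productions for C:
  C → -
  C → e a

Found common prefix 'f' in productions for L

Answer: Yes, L has productions with common prefix 'f'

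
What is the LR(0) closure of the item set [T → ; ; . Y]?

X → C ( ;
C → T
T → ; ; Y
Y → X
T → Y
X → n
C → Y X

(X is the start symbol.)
{ [C → . T], [C → . Y X], [T → . ; ; Y], [T → . Y], [T → ; ; . Y], [X → . C ( ;], [X → . n], [Y → . X] }

To compute CLOSURE, for each item [A → α.Bβ] where B is a non-terminal, add [B → .γ] for all productions B → γ; repeat for the newly added items until nothing changes.

Start with: [T → ; ; . Y]
  [T → ; ; . Y] has the dot before Y: add [Y → . X]
  [Y → . X] has the dot before X: add [X → . C ( ;], [X → . n]
  [X → . C ( ;] has the dot before C: add [C → . T], [C → . Y X]
  [C → . T] has the dot before T: add [T → . ; ; Y], [T → . Y]
No further items can be added.

CLOSURE = { [C → . T], [C → . Y X], [T → . ; ; Y], [T → . Y], [T → ; ; . Y], [X → . C ( ;], [X → . n], [Y → . X] }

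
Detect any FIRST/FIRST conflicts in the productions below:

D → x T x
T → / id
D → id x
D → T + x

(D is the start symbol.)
FIRST sets of the non-terminals at (or reachable through a nullable prefix from) the front of some alternative:
  FIRST(T) = { '/' }

Productions for D:
  D → x T x: FIRST = { 'x' }
  D → id x: FIRST = { 'id' }
  D → T + x: FIRST = { '/' }
T has only one production, so no FIRST/FIRST conflict is possible there.

All alternatives of each non-terminal have pairwise disjoint FIRST sets.

Answer: No FIRST/FIRST conflicts.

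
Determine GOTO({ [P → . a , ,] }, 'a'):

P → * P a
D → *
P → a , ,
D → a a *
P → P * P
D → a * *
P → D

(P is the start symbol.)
GOTO(I, 'a') = CLOSURE({ [A → αX.β] : [A → α.Xβ] ∈ I, X = 'a' })

Items with dot before 'a', with the dot advanced:
  [P → . a , ,] → [P → a . , ,]
Closure adds nothing (no advanced item has the dot before a non-terminal).

GOTO = { [P → a . , ,] }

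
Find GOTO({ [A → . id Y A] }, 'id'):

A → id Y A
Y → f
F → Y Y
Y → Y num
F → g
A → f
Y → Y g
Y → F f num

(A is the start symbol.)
GOTO(I, 'id') = CLOSURE({ [A → αX.β] : [A → α.Xβ] ∈ I, X = 'id' })

Items with dot before 'id', with the dot advanced:
  [A → . id Y A] → [A → id . Y A]
Closure of the advanced items:
  [A → id . Y A] has the dot before Y: add [Y → . f], [Y → . Y num], [Y → . Y g], [Y → . F f num]
  [Y → . F f num] has the dot before F: add [F → . Y Y], [F → . g]

GOTO = { [A → id . Y A], [F → . Y Y], [F → . g], [Y → . F f num], [Y → . Y g], [Y → . Y num], [Y → . f] }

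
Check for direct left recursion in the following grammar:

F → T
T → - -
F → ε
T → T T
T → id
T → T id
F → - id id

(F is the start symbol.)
F → T: starts with T
T → - -: starts with '-'
F → ε: starts with ε
T → T T: LEFT RECURSIVE (starts with T)
T → id: starts with id
T → T id: LEFT RECURSIVE (starts with T)
F → - id id: starts with '-'

The grammar has direct left recursion on: T.

Answer: Yes, T is left-recursive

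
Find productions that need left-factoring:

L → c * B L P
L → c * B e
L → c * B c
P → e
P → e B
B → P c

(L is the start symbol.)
Left-factoring is needed when two productions for the same non-terminal
share a common prefix on the right-hand side.

Productions for L:
  L → c * B L P
  L → c * B e
  L → c * B c
Productions for P:
  P → e
  P → e B

Found common prefix 'c * B' in productions for L
Found common prefix 'e' in productions for P

Answer: Yes, L has productions with common prefix 'c * B'; P has productions with common prefix 'e'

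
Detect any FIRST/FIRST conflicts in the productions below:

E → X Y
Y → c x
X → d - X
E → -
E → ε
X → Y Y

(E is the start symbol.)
A FIRST/FIRST conflict occurs when two productions N → α and N → β for the same non-terminal have FIRST(α) ∩ FIRST(β) ≠ ∅ (with ε ∈ FIRST of a nullable right-hand side, so two nullable alternatives also conflict).

FIRST sets of the non-terminals at (or reachable through a nullable prefix from) the front of some alternative:
  FIRST(X) = { 'c', 'd' }
  FIRST(Y) = { 'c' }

Productions for E:
  E → X Y: FIRST = { 'c', 'd' }
  E → -: FIRST = { '-' }
  E → ε: FIRST = { ε }
Productions for X:
  X → d - X: FIRST = { 'd' }
  X → Y Y: FIRST = { 'c' }
Y has only one production, so no FIRST/FIRST conflict is possible there.

All alternatives of each non-terminal have pairwise disjoint FIRST sets.

Answer: No FIRST/FIRST conflicts.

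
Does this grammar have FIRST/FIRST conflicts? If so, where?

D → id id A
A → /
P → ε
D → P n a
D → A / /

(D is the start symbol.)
No FIRST/FIRST conflicts.

FIRST sets of the non-terminals at (or reachable through a nullable prefix from) the front of some alternative:
  FIRST(P) = { ε }
  FIRST(A) = { '/' }

Productions for D:
  D → id id A: FIRST = { 'id' }
  D → P n a: FIRST = { 'n' }
  D → A / /: FIRST = { '/' }
A, P have only one production, so no FIRST/FIRST conflict is possible there.

All alternatives of each non-terminal have pairwise disjoint FIRST sets.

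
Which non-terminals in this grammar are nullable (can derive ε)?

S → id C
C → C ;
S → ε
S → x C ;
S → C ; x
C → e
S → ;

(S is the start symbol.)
{ 'S' }

ε-productions: S → ε
So S is immediately nullable.
No further non-terminal can be added: every production for the remaining non-terminals contains a terminal or a non-nullable non-terminal.
Nullable = { 'S' }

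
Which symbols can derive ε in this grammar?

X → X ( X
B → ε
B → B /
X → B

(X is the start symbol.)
A non-terminal is nullable if it can derive ε (the empty string): either it has an ε-production, or it has a production whose right-hand side consists entirely of nullable non-terminals.

ε-productions: B → ε
So B is immediately nullable.
X → B: every symbol on the right is nullable, so X is nullable too.
Every non-terminal is now nullable.
Nullable = { 'B', 'X' }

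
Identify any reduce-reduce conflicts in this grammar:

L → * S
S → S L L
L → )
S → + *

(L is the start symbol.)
No reduce-reduce conflicts

Augment with L' → L and build the canonical LR(0) collection (I0 = CLOSURE({[L' → . L]}), then GOTO on every symbol after a dot until no new states appear). It has 9 states:
  I0: { [L → . )], [L → . * S], [L' → . L] }  — shift
  I1: { [L → ) .] }  — reduce
  I2: { [L → * . S], [S → . + *], [S → . S L L] }  — shift
  I3: { [L' → L .] }  — accept
  I4: { [S → + . *] }  — shift
  I5: { [L → * S .], [L → . )], [L → . * S], [S → S . L L] }  — shift, reduce
  I6: { [L → . )], [L → . * S], [S → S L . L] }  — shift
  I7: { [S → S L L .] }  — reduce
  I8: { [S → + * .] }  — reduce

No state contains more than one complete item.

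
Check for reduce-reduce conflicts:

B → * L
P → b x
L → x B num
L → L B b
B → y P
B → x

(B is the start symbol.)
A reduce-reduce conflict occurs when an LR(0) state has two complete items [A → α .] and [B → β .] — both call for a reduction, and with no lookahead the parser cannot choose between them.

Augment with B' → B and build the canonical LR(0) collection (I0 = CLOSURE({[B' → . B]}), then GOTO on every symbol after a dot until no new states appear). It has 14 states:
  I0: { [B → . * L], [B → . x], [B → . y P], [B' → . B] }  — shift
  I1: { [B → * . L], [L → . L B b], [L → . x B num] }  — shift
  I2: { [B' → B .] }  — accept
  I3: { [B → x .] }  — reduce
  I4: { [B → y . P], [P → . b x] }  — shift
  I5: { [B → y P .] }  — reduce
  I6: { [P → b . x] }  — shift
  I7: { [P → b x .] }  — reduce
  I8: { [B → * L .], [B → . * L], [B → . x], [B → . y P], [L → L . B b] }  — shift, reduce
  I9: { [B → . * L], [B → . x], [B → . y P], [L → x . B num] }  — shift
  I10: { [L → x B . num] }  — shift
  I11: { [L → x B num .] }  — reduce
  I12: { [L → L B . b] }  — shift
  I13: { [L → L B b .] }  — reduce

No state contains more than one complete item.

Answer: No reduce-reduce conflicts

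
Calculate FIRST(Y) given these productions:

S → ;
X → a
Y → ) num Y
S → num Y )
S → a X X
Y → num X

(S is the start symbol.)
{ ')', 'num' }

To compute FIRST(Y), examine every production with Y on the left-hand side, reading each right-hand side left to right until a non-nullable symbol is reached.

From Y → ) num Y:
  - ')' is a terminal: add ')' and stop
From Y → num X:
  - num is a terminal: add 'num' and stop

Collecting: FIRST(Y) = { ')', 'num' }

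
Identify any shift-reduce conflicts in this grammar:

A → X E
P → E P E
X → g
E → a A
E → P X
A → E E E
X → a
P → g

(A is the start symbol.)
Augment with A' → A and build the canonical LR(0) collection (I0 = CLOSURE({[A' → . A]}), then GOTO on every symbol after a dot until no new states appear). It has 19 states:
  I0: { [A → . E E E], [A → . X E], [A' → . A], [E → . P X], [E → . a A], [P → . E P E], [P → . g], [X → . a], [X → . g] }  — shift
  I1: { [A' → A .] }  — accept
  I2: { [A → E . E E], [E → . P X], [E → . a A], [P → . E P E], [P → . g], [P → E . P E] }  — shift
  I3: { [E → P . X], [X → . a], [X → . g] }  — shift
  I4: { [A → X . E], [E → . P X], [E → . a A], [P → . E P E], [P → . g] }  — shift
  I5: { [A → . E E E], [A → . X E], [E → . P X], [E → . a A], [E → a . A], [P → . E P E], [P → . g], [X → . a], [X → . g], [X → a .] }  — shift, reduce
  I6: { [P → g .], [X → g .] }  — 2 reduces
  I7: { [E → a A .] }  — reduce
  I8: { [A → X E .], [E → . P X], [E → . a A], [P → . E P E], [P → . g], [P → E . P E] }  — shift, reduce
  I9: { [A → . E E E], [A → . X E], [E → . P X], [E → . a A], [E → a . A], [P → . E P E], [P → . g], [X → . a], [X → . g] }  — shift
  I10: { [P → g .] }  — reduce
  I11: { [E → . P X], [E → . a A], [P → . E P E], [P → . g], [P → E . P E] }  — shift
  I12: { [E → . P X], [E → . a A], [E → P . X], [P → . E P E], [P → . g], [P → E P . E], [X → . a], [X → . g] }  — shift
  I13: { [E → . P X], [E → . a A], [P → . E P E], [P → . g], [P → E . P E], [P → E P E .] }  — shift, reduce
  I14: { [E → P X .] }  — reduce
  I15: { [X → a .] }  — reduce
  I16: { [X → g .] }  — reduce
  I17: { [A → E E . E], [E → . P X], [E → . a A], [P → . E P E], [P → . g], [P → E . P E] }  — shift
  I18: { [A → E E E .], [E → . P X], [E → . a A], [P → . E P E], [P → . g], [P → E . P E] }  — shift, reduce

I5 contains reduce item [X → a .] and shift items [E → . a A], [P → . g], [X → . a], [X → . g] — shift-reduce conflict.
I8 contains reduce item [A → X E .] and shift items [E → . a A], [P → . g] — shift-reduce conflict.
I13 contains reduce item [P → E P E .] and shift items [E → . a A], [P → . g] — shift-reduce conflict.
I18 contains reduce item [A → E E E .] and shift items [E → . a A], [P → . g] — shift-reduce conflict.

Answer: Yes — I5: [X → a .] vs [E → . a A]; I8: [A → X E .] vs [E → . a A]; I13: [P → E P E .] vs [E → . a A]; I18: [A → E E E .] vs [E → . a A]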